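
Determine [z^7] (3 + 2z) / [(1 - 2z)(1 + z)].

341

Partial fractions give a closed form: a_n = (8/3)·2^n + (1/3)·(-1)^n.
At n = 7: a_7 = 341.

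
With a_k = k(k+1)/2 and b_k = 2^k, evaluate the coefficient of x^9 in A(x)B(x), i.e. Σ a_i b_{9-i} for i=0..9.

The convolution is the x^9 coefficient of A(x)B(x).
Σ = 0·512 + 1·256 + 3·128 + 6·64 + 10·32 + 15·16 + 21·8 + 28·4 + 36·2 + 45·1 = 1981.

1981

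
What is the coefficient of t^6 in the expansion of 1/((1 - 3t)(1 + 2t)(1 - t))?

673

Partial fractions give a closed form: a_n = (9/10)·3^n + (4/15)·(-2)^n + (-1/6)·1^n.
At n = 6: a_6 = 673.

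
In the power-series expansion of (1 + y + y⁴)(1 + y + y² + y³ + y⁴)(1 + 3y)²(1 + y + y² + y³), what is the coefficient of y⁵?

(1 + y + y⁴) has coefficients 1,1,0,0,1 for degrees 0…4.
(1 + y + y² + y³ + y⁴) has coefficients 1,1,1,1,1,0 for degrees 0…5.
Multiplying by (1 + 3y)² gives running coefficients 1,7,16,16,16,15 for degrees 0…5.
Finally multiplying by (1 + y + y² + y³), the product of all factors after the first has coefficients 1,8,24,40,55,63 for degrees 0…5.
[y⁵] = 1·63 + 1·55 + 1·8 = 126.

126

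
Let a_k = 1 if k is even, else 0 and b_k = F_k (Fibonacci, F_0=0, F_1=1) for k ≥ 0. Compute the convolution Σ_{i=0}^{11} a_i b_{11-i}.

144

The convolution is the t^11 coefficient of A(t)B(t).
Σ = 1·89 + 0·55 + 1·34 + 0·21 + 1·13 + 0·8 + 1·5 + 0·3 + 1·2 + 0·1 + 1·1 + 0·0 = 144.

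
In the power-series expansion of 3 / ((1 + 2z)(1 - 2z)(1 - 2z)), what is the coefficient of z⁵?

The denominator gives the recurrence a_n = 2a_(n−1) + 4a_(n−2) − 8a_(n−3) for n ≥ 3; the numerator fixes a_0 = 3, a_1 = 6, a_2 = 24.
Iterating: 3, 6, 24, 48, 144, 288, so a_5 = 288.

288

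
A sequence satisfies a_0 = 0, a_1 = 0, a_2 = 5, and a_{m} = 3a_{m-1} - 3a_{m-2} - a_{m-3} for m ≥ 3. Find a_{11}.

-1085

The ordinary generating function has denominator 1 - 3z + 3z^2 + z^3.
Iterating the recurrence: a_0,…,a_{11} = 0, 0, 5, 15, 30, 40, 15, -105, -400, -900, -1395, -1085.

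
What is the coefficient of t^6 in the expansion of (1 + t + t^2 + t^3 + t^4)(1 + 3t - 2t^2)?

(1 + t + t^2 + t^3 + t^4) has coefficients 1,1,1,1,1 for degrees 0…4.
(1 + 3t - 2t^2) has coefficients 1,3,-2,0,0,0,0 for degrees 0…6.
[t^6] = 1·0 + 1·0 + 1·0 + 1·0 + 1·(-2) = -2.

-2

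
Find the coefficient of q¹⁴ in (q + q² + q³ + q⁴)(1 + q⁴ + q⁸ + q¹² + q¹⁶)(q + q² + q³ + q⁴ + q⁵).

5

(q + q² + q³ + q⁴) has coefficients 0,1,1,1,1 for degrees 0…4.
(1 + q⁴ + q⁸ + q¹² + q¹⁶) has coefficients 1,0,0,0,1,0,0,0,1,0,0,0,1,0,0 for degrees 0…14.
Finally multiplying by (q + q² + q³ + q⁴ + q⁵), the product of all factors after the first has coefficients 0,1,1,1,1,2,1,1,1,2,1,1,1,2,1 for degrees 0…14.
[q¹⁴] = 1·2 + 1·1 + 1·1 + 1·1 = 5.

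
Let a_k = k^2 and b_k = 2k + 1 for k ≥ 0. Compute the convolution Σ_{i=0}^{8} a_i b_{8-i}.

876

Write out a_i and b_{8-i} for i = 0,…,8 and sum the products.
Σ = 0·17 + 1·15 + 4·13 + 9·11 + 16·9 + 25·7 + 36·5 + 49·3 + 64·1 = 876.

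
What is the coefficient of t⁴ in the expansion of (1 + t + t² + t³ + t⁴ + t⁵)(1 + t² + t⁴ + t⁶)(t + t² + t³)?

(1 + t + t² + t³ + t⁴ + t⁵) has coefficients 1,1,1,1,1 for degrees 0…4.
(1 + t² + t⁴ + t⁶) has coefficients 1,0,1,0,1 for degrees 0…4.
Finally multiplying by (t + t² + t³), the product of all factors after the first has coefficients 0,1,1,2,1 for degrees 0…4.
[t⁴] = 1·1 + 1·2 + 1·1 + 1·1 + 1·0 = 5.

5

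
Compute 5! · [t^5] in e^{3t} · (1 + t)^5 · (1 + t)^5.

199233

The EGF product rule gives c_5 = Σ_{k_1+k_2+k_3=5} C(5; k_1,k_2,k_3) · ∏ g_i(k_i), where e^{3t} gives (3)^k; (1+t)^5 gives the falling factorial (5)_k; (1+t)^5 gives the falling factorial (5)_k.
g_1(k) for k = 0…5: 1, 3, 9, 27, 81, 243.
g_2(k) for k = 0…5: 1, 5, 20, 60, 120, 120.
g_3(k) for k = 0…5: 1, 5, 20, 60, 120, 120.
First combine the last two factors: h(k) = Σ_j C(k,j)·g_2(j)·g_3(k−j) for k = 0…5: 1, 10, 90, 720, 5040, 30240.
c_5 = Σ_k C(5,k)·g_1(k)·h(5−k) = 1·1·30240 + 5·3·5040 + 10·9·720 + 10·27·90 + 5·81·10 + 1·243·1 = 30240 + 75600 + 64800 + 24300 + 4050 + 243 = 199233.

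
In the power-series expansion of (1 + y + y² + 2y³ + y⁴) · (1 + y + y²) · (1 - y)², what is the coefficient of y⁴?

(1 + y + y² + 2y³ + y⁴) has coefficients 1,1,1,2,1 for degrees 0…4.
(1 + y + y²) has coefficients 1,1,1,0,0 for degrees 0…4.
Finally multiplying by (1 - y)², the product of all factors after the first has coefficients 1,-1,0,-1,1 for degrees 0…4.
[y⁴] = 1·1 + 1·(-1) + 1·0 + 2·(-1) + 1·1 = -1.

-1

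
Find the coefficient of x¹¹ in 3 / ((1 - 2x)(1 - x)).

Partial fractions give a closed form: a_n = (6)·2^n + (-3)·1^n.
At n = 11: a_11 = 12285.

12285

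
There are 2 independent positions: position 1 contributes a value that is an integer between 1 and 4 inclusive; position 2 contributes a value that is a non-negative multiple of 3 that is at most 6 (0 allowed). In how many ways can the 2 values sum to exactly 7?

2

The generating function for the choices is (y + y² + y³ + y⁴)·(1 + y³ + y⁶); the count is [y⁷].
(y + y² + y³ + y⁴) has coefficients 0,1,1,1,1 for degrees 0…4.
(1 + y³ + y⁶) has coefficients 1,0,0,1,0,0,1,0 for degrees 0…7.
[y⁷] = 1·1 + 1·0 + 1·0 + 1·1 = 2.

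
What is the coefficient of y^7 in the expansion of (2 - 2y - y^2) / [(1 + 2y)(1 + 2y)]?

The denominator gives the recurrence a_n = −4a_(n−1) − 4a_(n−2) for n ≥ 3; the numerator fixes a_0 = 2, a_1 = -10, a_2 = 31.
Iterating: 2, -10, 31, -84, 212, -512, 1200, -2752, so a_7 = -2752.

-2752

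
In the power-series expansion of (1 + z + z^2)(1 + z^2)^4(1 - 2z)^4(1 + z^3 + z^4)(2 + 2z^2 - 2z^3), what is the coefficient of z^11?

(1 + z + z^2) has coefficients 1,1,1 for degrees 0…2.
(1 + z^2)^4 has coefficients 1,0,4,0,6,0,4,0,1,0,0,0 for degrees 0…11.
Multiplying by (1 - 2z)^4 gives running coefficients 1,-8,28,-64,118,-176,212,-224,193,-136,88,-32 for degrees 0…11.
Multiplying by (1 + z^3 + z^4) gives running coefficients 1,-8,28,-63,111,-156,176,-170,135,-100,76,-63 for degrees 0…11.
Finally multiplying by (2 + 2z^2 - 2z^3), the product of all factors after the first has coefficients 2,-16,58,-144,294,-494,700,-874,934,-892,762,-596 for degrees 0…11.
[z^11] = 1·(-596) + 1·762 + 1·(-892) = -726.

-726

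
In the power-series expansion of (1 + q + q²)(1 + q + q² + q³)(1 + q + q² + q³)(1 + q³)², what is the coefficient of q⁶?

(1 + q + q²) has coefficients 1,1,1 for degrees 0…2.
(1 + q + q² + q³) has coefficients 1,1,1,1,0,0,0 for degrees 0…6.
Multiplying by (1 + q + q² + q³) gives running coefficients 1,2,3,4,3,2,1 for degrees 0…6.
Finally multiplying by (1 + q³)², the product of all factors after the first has coefficients 1,2,3,6,7,8,10 for degrees 0…6.
[q⁶] = 1·10 + 1·8 + 1·7 = 25.

25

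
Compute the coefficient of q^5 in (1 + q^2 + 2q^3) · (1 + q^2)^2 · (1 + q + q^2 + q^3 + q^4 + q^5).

(1 + q^2 + 2q^3) has coefficients 1,0,1,2 for degrees 0…3.
(1 + q^2)^2 has coefficients 1,0,2,0,1,0 for degrees 0…5.
Finally multiplying by (1 + q + q^2 + q^3 + q^4 + q^5), the product of all factors after the first has coefficients 1,1,3,3,4,4 for degrees 0…5.
[q^5] = 1·4 + 1·3 + 2·3 = 13.

13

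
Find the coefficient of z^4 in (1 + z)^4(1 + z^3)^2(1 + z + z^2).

21

(1 + z)^4 has coefficients 1,4,6,4,1 for degrees 0…4.
(1 + z^3)^2 has coefficients 1,0,0,2,0 for degrees 0…4.
Finally multiplying by (1 + z + z^2), the product of all factors after the first has coefficients 1,1,1,2,2 for degrees 0…4.
[z^4] = 1·2 + 4·2 + 6·1 + 4·1 + 1·1 = 21.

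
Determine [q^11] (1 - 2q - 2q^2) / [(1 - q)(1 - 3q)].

29526

The denominator gives the recurrence a_n = 4a_(n−1) − 3a_(n−2) for n ≥ 3; the numerator fixes a_0 = 1, a_1 = 2, a_2 = 3.
Iterating: 1, 2, 3, 6, 15, 42, 123, 366, 1095, 3282, 9843, 29526, so a_11 = 29526.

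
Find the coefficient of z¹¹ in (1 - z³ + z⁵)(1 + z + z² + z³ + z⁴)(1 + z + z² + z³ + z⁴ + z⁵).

(1 - z³ + z⁵) has coefficients 1,0,0,-1,0,1 for degrees 0…5.
(1 + z + z² + z³ + z⁴) has coefficients 1,1,1,1,1,0,0,0,0,0,0,0 for degrees 0…11.
Finally multiplying by (1 + z + z² + z³ + z⁴ + z⁵), the product of all factors after the first has coefficients 1,2,3,4,5,5,4,3,2,1,0,0 for degrees 0…11.
[z¹¹] = 1·0 − 1·2 + 1·4 = 2.

2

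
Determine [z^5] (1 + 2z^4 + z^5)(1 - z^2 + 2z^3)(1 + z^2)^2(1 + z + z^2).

8

(1 + 2z^4 + z^5) has coefficients 1,0,0,0,2,1 for degrees 0…5.
(1 - z^2 + 2z^3) has coefficients 1,0,-1,2,0,0 for degrees 0…5.
Multiplying by (1 + z^2)^2 gives running coefficients 1,0,1,2,-1,4 for degrees 0…5.
Finally multiplying by (1 + z + z^2), the product of all factors after the first has coefficients 1,1,2,3,2,5 for degrees 0…5.
[z^5] = 1·5 + 2·1 + 1·1 = 8.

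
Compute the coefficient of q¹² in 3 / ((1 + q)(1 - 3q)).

The denominator gives the recurrence a_n = 2a_(n−1) + 3a_(n−2) for n ≥ 2; the numerator fixes a_0 = 3, a_1 = 6.
Iterating: 3, 6, 21, 60, 183, 546, 1641, 4920, 14763, 44286, 132861, 398580, 1195743, so a_12 = 1195743.

1195743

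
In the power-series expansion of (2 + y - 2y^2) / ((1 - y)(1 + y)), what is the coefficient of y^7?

The denominator gives the recurrence a_n = a_(n−2) for n ≥ 3; the numerator fixes a_0 = 2, a_1 = 1, a_2 = 0.
Iterating: 2, 1, 0, 1, 0, 1, 0, 1, so a_7 = 1.

1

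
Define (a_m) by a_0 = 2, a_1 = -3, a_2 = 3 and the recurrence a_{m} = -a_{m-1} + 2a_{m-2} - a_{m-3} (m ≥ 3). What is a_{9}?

The ordinary generating function has denominator 1 + x - 2x^2 + x^3.
Iterating the recurrence: a_0,…,a_{9} = 2, -3, 3, -11, 20, -45, 96, -206, 443, -951.

-951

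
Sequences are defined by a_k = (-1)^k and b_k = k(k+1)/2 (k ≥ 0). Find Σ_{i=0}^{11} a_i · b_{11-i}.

This is [x^11] in the product of the two ordinary generating functions.
Σ = 1·66 − 1·55 + 1·45 − 1·36 + 1·28 − 1·21 + 1·15 − 1·10 + 1·6 − 1·3 + 1·1 − 1·0 = 36.

36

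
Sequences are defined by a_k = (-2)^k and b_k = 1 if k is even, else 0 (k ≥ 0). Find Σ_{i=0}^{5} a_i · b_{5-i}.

This is [x^5] in the product of the two ordinary generating functions.
Σ = 1·0 − 2·1 + 4·0 − 8·1 + 16·0 − 32·1 = -42.

-42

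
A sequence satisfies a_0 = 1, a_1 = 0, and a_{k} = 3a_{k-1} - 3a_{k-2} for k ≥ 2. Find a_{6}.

-27

The ordinary generating function has denominator 1 - 3z + 3z^2.
Iterating the recurrence: a_0,…,a_{6} = 1, 0, -3, -9, -18, -27, -27.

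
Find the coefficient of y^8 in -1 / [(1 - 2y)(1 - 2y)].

-2304

The denominator gives the recurrence a_n = 4a_(n−1) − 4a_(n−2) for n ≥ 2; the numerator fixes a_0 = -1, a_1 = -4.
Iterating: -1, -4, -12, -32, -80, -192, -448, -1024, -2304, so a_8 = -2304.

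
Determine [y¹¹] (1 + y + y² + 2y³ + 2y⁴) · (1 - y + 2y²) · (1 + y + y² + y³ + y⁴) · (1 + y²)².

(1 + y + y² + 2y³ + 2y⁴) has coefficients 1,1,1,2,2 for degrees 0…4.
(1 - y + 2y²) has coefficients 1,-1,2,0,0,0,0,0,0,0,0,0 for degrees 0…11.
Multiplying by (1 + y + y² + y³ + y⁴) gives running coefficients 1,0,2,2,2,1,2,0,0,0,0,0 for degrees 0…11.
Finally multiplying by (1 + y²)², the product of all factors after the first has coefficients 1,0,4,2,7,5,8,4,6,1,2,0 for degrees 0…11.
[y¹¹] = 1·0 + 1·2 + 1·1 + 2·6 + 2·4 = 23.

23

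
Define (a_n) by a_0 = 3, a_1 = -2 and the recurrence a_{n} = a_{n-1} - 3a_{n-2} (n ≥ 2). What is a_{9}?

463

The ordinary generating function has denominator 1 - y + 3y^2.
Iterating the recurrence: a_0,…,a_{9} = 3, -2, -11, -5, 28, 43, -41, -170, -47, 463.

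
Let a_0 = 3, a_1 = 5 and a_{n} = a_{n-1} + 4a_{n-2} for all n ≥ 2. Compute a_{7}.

The ordinary generating function has denominator 1 - q - 4q^2.
Iterating the recurrence: a_0,…,a_{7} = 3, 5, 17, 37, 105, 253, 673, 1685.

1685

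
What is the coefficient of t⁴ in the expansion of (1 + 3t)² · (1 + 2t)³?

156

(1 + 3t)² has coefficients 1,6,9 for degrees 0…2.
(1 + 2t)³ has coefficients 1,6,12,8,0 for degrees 0…4.
[t⁴] = 1·0 + 6·8 + 9·12 = 156.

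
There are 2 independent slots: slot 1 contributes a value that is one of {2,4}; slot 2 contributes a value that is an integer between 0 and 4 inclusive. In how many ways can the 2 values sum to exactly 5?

2

The generating function for the choices is (y² + y⁴)·(1 + y + y² + y³ + y⁴); the count is [y⁵].
(y² + y⁴) has coefficients 0,0,1,0,1 for degrees 0…4.
(1 + y + y² + y³ + y⁴) has coefficients 1,1,1,1,1,0 for degrees 0…5.
[y⁵] = 1·1 + 1·1 = 2.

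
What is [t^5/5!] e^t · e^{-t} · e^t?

1

The EGF product rule gives c_5 = Σ_{k_1+k_2+k_3=5} C(5; k_1,k_2,k_3) · ∏ g_i(k_i), where e^t gives (1)^k; e^{-t} gives (-1)^k; e^t gives (1)^k.
g_1(k) for k = 0…5: 1, 1, 1, 1, 1, 1.
g_2(k) for k = 0…5: 1, -1, 1, -1, 1, -1.
g_3(k) for k = 0…5: 1, 1, 1, 1, 1, 1.
First combine the last two factors: h(k) = Σ_j C(k,j)·g_2(j)·g_3(k−j) for k = 0…5: 1, 0, 0, 0, 0, 0.
c_5 = Σ_k C(5,k)·g_1(k)·h(5−k) = 1·1·1 = 1.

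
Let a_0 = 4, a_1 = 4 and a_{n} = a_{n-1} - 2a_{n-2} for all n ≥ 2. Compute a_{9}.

The ordinary generating function has denominator 1 - y + 2y^2.
Iterating the recurrence: a_0,…,a_{9} = 4, 4, -4, -12, -4, 20, 28, -12, -68, -44.

-44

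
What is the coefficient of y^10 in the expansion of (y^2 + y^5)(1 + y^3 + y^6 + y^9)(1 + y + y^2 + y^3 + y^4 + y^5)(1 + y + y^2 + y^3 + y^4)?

(y^2 + y^5) has coefficients 0,0,1,0,0,1 for degrees 0…5.
(1 + y^3 + y^6 + y^9) has coefficients 1,0,0,1,0,0,1,0,0,1,0 for degrees 0…10.
Multiplying by (1 + y + y^2 + y^3 + y^4 + y^5) gives running coefficients 1,1,1,2,2,2,2,2,2,2,2 for degrees 0…10.
Finally multiplying by (1 + y + y^2 + y^3 + y^4), the product of all factors after the first has coefficients 1,2,3,5,7,8,9,10,10,10,10 for degrees 0…10.
[y^10] = 1·10 + 1·8 = 18.

18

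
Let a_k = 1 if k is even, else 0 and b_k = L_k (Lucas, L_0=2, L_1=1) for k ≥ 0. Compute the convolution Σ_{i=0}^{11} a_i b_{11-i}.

320

This is [x^11] in the product of the two ordinary generating functions.
Σ = 1·199 + 0·123 + 1·76 + 0·47 + 1·29 + 0·18 + 1·11 + 0·7 + 1·4 + 0·3 + 1·1 + 0·2 = 320.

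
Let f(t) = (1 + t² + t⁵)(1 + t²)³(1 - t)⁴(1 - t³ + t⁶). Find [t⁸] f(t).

64

(1 + t² + t⁵) has coefficients 1,0,1,0,0,1 for degrees 0…5.
(1 + t²)³ has coefficients 1,0,3,0,3,0,1,0,0 for degrees 0…8.
Multiplying by (1 - t)⁴ gives running coefficients 1,-4,9,-16,22,-24,22,-16,9 for degrees 0…8.
Finally multiplying by (1 - t³ + t⁶), the product of all factors after the first has coefficients 1,-4,9,-17,26,-33,39,-42,42 for degrees 0…8.
[t⁸] = 1·42 + 1·39 + 1·(-17) = 64.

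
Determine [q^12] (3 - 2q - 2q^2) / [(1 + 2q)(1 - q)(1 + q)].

19113

Partial fractions give a closed form: a_n = (14/3)·(-2)^n + (-1/6)·1^n + (-3/2)·(-1)^n.
At n = 12: a_12 = 19113.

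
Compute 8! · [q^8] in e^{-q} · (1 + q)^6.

-887

The EGF product rule gives c_8 = Σ_{k_1+k_2=8} C(8; k_1,k_2) · ∏ g_i(k_i), where e^{-q} gives (-1)^k; (1+q)^6 gives the falling factorial (6)_k.
g_1(k) for k = 0…8: 1, -1, 1, -1, 1, -1, 1, -1, 1.
g_2(k) for k = 0…8: 1, 6, 30, 120, 360, 720, 720, 0, 0.
c_8 = Σ_k C(8,k)·g_1(k)·g_2(8−k) = 28·1·720 + 56·(-1)·720 + 70·1·360 + 56·(-1)·120 + 28·1·30 + 8·(-1)·6 + 1·1·1 = 20160 − 40320 + 25200 − 6720 + 840 − 48 + 1 = -887.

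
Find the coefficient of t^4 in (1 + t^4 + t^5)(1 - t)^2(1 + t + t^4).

(1 + t^4 + t^5) has coefficients 1,0,0,0,1 for degrees 0…4.
(1 - t)^2 has coefficients 1,-2,1,0,0 for degrees 0…4.
Finally multiplying by (1 + t + t^4), the product of all factors after the first has coefficients 1,-1,-1,1,1 for degrees 0…4.
[t^4] = 1·1 + 1·1 = 2.

2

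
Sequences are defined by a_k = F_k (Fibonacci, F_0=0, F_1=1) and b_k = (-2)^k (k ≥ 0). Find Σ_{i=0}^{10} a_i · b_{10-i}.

This is [x^10] in the product of the two ordinary generating functions.
Σ = 0·1024 + 1·(-512) + 1·256 + 2·(-128) + 3·64 + 5·(-32) + 8·16 + 13·(-8) + 21·4 + 34·(-2) + 55·1 = -385.

-385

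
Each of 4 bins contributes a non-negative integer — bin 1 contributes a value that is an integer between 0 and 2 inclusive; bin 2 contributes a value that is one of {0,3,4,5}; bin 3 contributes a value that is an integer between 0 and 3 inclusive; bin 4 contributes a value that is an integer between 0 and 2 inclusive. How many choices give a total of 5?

16

The generating function for the choices is (1 + x + x^2)·(1 + x^3 + x^4 + x^5)·(1 + x + x^2 + x^3)·(1 + x + x^2); the count is [x^5].
(1 + x + x^2) has coefficients 1,1,1 for degrees 0…2.
(1 + x^3 + x^4 + x^5) has coefficients 1,0,0,1,1,1 for degrees 0…5.
Multiplying by (1 + x + x^2 + x^3) gives running coefficients 1,1,1,2,2,3 for degrees 0…5.
Finally multiplying by (1 + x + x^2), the product of all factors after the first has coefficients 1,2,3,4,5,7 for degrees 0…5.
[x^5] = 1·7 + 1·5 + 1·4 = 16.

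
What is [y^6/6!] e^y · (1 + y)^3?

The EGF product rule gives c_6 = Σ_{k_1+k_2=6} C(6; k_1,k_2) · ∏ g_i(k_i), where e^y gives (1)^k; (1+y)^3 gives the falling factorial (3)_k.
g_1(k) for k = 0…6: 1, 1, 1, 1, 1, 1, 1.
g_2(k) for k = 0…6: 1, 3, 6, 6, 0, 0, 0.
c_6 = Σ_k C(6,k)·g_1(k)·g_2(6−k) = 20·1·6 + 15·1·6 + 6·1·3 + 1·1·1 = 120 + 90 + 18 + 1 = 229.

229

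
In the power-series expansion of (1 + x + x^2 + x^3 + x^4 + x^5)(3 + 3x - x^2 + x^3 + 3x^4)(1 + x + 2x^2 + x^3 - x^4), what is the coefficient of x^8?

19

(1 + x + x^2 + x^3 + x^4 + x^5) has coefficients 1,1,1,1,1,1 for degrees 0…5.
(3 + 3x - x^2 + x^3 + 3x^4) has coefficients 3,3,-1,1,3,0,0,0,0 for degrees 0…8.
Finally multiplying by (1 + x + 2x^2 + x^3 - x^4), the product of all factors after the first has coefficients 3,6,8,9,2,1,8,2,-3 for degrees 0…8.
[x^8] = 1·(-3) + 1·2 + 1·8 + 1·1 + 1·2 + 1·9 = 19.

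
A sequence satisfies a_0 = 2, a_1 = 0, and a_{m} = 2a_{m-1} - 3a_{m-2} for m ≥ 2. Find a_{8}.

-78

The ordinary generating function has denominator 1 - 2x + 3x^2.
Iterating the recurrence: a_0,…,a_{8} = 2, 0, -6, -12, -6, 24, 66, 60, -78.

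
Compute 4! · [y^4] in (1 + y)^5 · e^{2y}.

1256

The EGF product rule gives c_4 = Σ_{k_1+k_2=4} C(4; k_1,k_2) · ∏ g_i(k_i), where (1+y)^5 gives the falling factorial (5)_k; e^{2y} gives (2)^k.
g_1(k) for k = 0…4: 1, 5, 20, 60, 120.
g_2(k) for k = 0…4: 1, 2, 4, 8, 16.
c_4 = Σ_k C(4,k)·g_1(k)·g_2(4−k) = 1·1·16 + 4·5·8 + 6·20·4 + 4·60·2 + 1·120·1 = 16 + 160 + 480 + 480 + 120 = 1256.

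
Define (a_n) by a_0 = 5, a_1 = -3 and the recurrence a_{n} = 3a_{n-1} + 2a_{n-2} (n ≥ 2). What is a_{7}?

The ordinary generating function has denominator 1 - 3t - 2t^2.
Iterating the recurrence: a_0,…,a_{7} = 5, -3, 1, -3, -7, -27, -95, -339.

-339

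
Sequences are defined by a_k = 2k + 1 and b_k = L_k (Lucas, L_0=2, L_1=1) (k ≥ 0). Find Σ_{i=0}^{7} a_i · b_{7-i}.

299

The convolution is the x^7 coefficient of A(x)B(x).
Σ = 1·29 + 3·18 + 5·11 + 7·7 + 9·4 + 11·3 + 13·1 + 15·2 = 299.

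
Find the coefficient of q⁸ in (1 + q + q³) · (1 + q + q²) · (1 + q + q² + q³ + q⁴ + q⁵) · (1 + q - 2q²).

(1 + q + q³) has coefficients 1,1,0,1 for degrees 0…3.
(1 + q + q²) has coefficients 1,1,1,0,0,0,0,0,0 for degrees 0…8.
Multiplying by (1 + q + q² + q³ + q⁴ + q⁵) gives running coefficients 1,2,3,3,3,3,2,1,0 for degrees 0…8.
Finally multiplying by (1 + q - 2q²), the product of all factors after the first has coefficients 1,3,3,2,0,0,-1,-3,-3 for degrees 0…8.
[q⁸] = 1·(-3) + 1·(-3) + 1·0 = -6.

-6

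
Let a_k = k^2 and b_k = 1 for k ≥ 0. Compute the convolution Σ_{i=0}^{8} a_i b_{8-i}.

This is [x^8] in the product of the two ordinary generating functions.
Σ = 0·1 + 1·1 + 4·1 + 9·1 + 16·1 + 25·1 + 36·1 + 49·1 + 64·1 = 204.

204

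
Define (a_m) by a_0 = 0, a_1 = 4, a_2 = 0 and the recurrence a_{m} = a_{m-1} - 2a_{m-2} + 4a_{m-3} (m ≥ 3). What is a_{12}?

The ordinary generating function has denominator 1 - y + 2y^2 - 4y^3.
Iterating the recurrence: a_0,…,a_{12} = 0, 4, 0, -8, 8, 24, -24, -40, 104, 88, -280, -40, 872.

872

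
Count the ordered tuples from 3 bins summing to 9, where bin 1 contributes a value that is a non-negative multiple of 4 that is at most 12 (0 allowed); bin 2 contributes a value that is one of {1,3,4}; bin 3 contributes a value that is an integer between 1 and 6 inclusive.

5

The generating function for the choices is (1 + q^4 + q^8 + q^12)·(q + q^3 + q^4)·(q + q^2 + q^3 + q^4 + q^5 + q^6); the count is [q^9].
(1 + q^4 + q^8 + q^12) has coefficients 1,0,0,0,1,0,0,0,1,0 for degrees 0…9.
(q + q^3 + q^4) has coefficients 0,1,0,1,1,0,0,0,0,0 for degrees 0…9.
Finally multiplying by (q + q^2 + q^3 + q^4 + q^5 + q^6), the product of all factors after the first has coefficients 0,0,1,1,2,3,3,3,2,2 for degrees 0…9.
[q^9] = 1·2 + 1·3 + 1·0 = 5.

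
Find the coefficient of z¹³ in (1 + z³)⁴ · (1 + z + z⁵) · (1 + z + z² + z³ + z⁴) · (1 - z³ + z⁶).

(1 + z³)⁴ has coefficients 1,0,0,4,0,0,6,0,0,4,0,0,1 for degrees 0…12.
(1 + z + z⁵) has coefficients 1,1,0,0,0,1,0,0,0,0,0,0,0,0 for degrees 0…13.
Multiplying by (1 + z + z² + z³ + z⁴) gives running coefficients 1,2,2,2,2,2,1,1,1,1,0,0,0,0 for degrees 0…13.
Finally multiplying by (1 - z³ + z⁶), the product of all factors after the first has coefficients 1,2,2,1,0,0,0,1,1,2,1,1,0,1 for degrees 0…13.
[z¹³] = 1·1 + 4·1 + 6·1 + 4·0 + 1·2 = 13.

13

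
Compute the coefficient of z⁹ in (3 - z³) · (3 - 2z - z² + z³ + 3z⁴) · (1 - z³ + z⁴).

2

(3 - z³) has coefficients 3,0,0,-1 for degrees 0…3.
(3 - 2z - z² + z³ + 3z⁴) has coefficients 3,-2,-1,1,3,0,0,0,0,0 for degrees 0…9.
Finally multiplying by (1 - z³ + z⁴), the product of all factors after the first has coefficients 3,-2,-1,-2,8,-1,-2,-2,3,0 for degrees 0…9.
[z⁹] = 3·0 − 1·(-2) = 2.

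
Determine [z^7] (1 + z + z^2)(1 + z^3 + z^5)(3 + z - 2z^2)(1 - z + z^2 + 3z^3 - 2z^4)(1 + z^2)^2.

23

(1 + z + z^2) has coefficients 1,1,1 for degrees 0…2.
(1 + z^3 + z^5) has coefficients 1,0,0,1,0,1,0,0 for degrees 0…7.
Multiplying by (3 + z - 2z^2) gives running coefficients 3,1,-2,3,1,1,1,-2 for degrees 0…7.
Multiplying by (1 - z + z^2 + 3z^3 - 2z^4) gives running coefficients 3,-2,0,15,-7,-5,14,-5 for degrees 0…7.
Finally multiplying by (1 + z^2)^2, the product of all factors after the first has coefficients 3,-2,6,11,-4,23,0,0 for degrees 0…7.
[z^7] = 1·0 + 1·0 + 1·23 = 23.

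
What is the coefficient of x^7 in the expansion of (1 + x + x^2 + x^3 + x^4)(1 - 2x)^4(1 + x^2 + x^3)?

-15

(1 + x + x^2 + x^3 + x^4) has coefficients 1,1,1,1,1 for degrees 0…4.
(1 - 2x)^4 has coefficients 1,-8,24,-32,16,0,0,0 for degrees 0…7.
Finally multiplying by (1 + x^2 + x^3), the product of all factors after the first has coefficients 1,-8,25,-39,32,-8,-16,16 for degrees 0…7.
[x^7] = 1·16 + 1·(-16) + 1·(-8) + 1·32 + 1·(-39) = -15.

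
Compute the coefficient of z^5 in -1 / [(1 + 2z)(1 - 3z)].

Partial fractions give a closed form: a_n = (-2/5)·(-2)^n + (-3/5)·3^n.
At n = 5: a_5 = -133.

-133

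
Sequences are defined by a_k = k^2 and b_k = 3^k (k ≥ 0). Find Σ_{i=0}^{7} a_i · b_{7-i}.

3244

Write out a_i and b_{7-i} for i = 0,…,7 and sum the products.
Σ = 0·2187 + 1·729 + 4·243 + 9·81 + 16·27 + 25·9 + 36·3 + 49·1 = 3244.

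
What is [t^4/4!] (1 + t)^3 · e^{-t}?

The EGF product rule gives c_4 = Σ_{k_1+k_2=4} C(4; k_1,k_2) · ∏ g_i(k_i), where (1+t)^3 gives the falling factorial (3)_k; e^{-t} gives (-1)^k.
g_1(k) for k = 0…4: 1, 3, 6, 6, 0.
g_2(k) for k = 0…4: 1, -1, 1, -1, 1.
c_4 = Σ_k C(4,k)·g_1(k)·g_2(4−k) = 1·1·1 + 4·3·(-1) + 6·6·1 + 4·6·(-1) = 1 − 12 + 36 − 24 = 1.

1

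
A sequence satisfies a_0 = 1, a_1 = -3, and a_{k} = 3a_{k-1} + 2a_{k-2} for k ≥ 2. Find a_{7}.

-4299

The ordinary generating function has denominator 1 - 3q - 2q^2.
Iterating the recurrence: a_0,…,a_{7} = 1, -3, -7, -27, -95, -339, -1207, -4299.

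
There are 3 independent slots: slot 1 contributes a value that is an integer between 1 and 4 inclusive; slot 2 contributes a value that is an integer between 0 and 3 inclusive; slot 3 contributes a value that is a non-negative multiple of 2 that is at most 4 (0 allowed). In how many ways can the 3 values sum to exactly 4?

6

The generating function for the choices is (q + q² + q³ + q⁴)·(1 + q + q² + q³)·(1 + q² + q⁴); the count is [q⁴].
(q + q² + q³ + q⁴) has coefficients 0,1,1,1,1 for degrees 0…4.
(1 + q + q² + q³) has coefficients 1,1,1,1,0 for degrees 0…4.
Finally multiplying by (1 + q² + q⁴), the product of all factors after the first has coefficients 1,1,2,2,2 for degrees 0…4.
[q⁴] = 1·2 + 1·2 + 1·1 + 1·1 = 6.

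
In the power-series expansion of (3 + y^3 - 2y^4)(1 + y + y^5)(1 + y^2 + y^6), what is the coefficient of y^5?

(3 + y^3 - 2y^4) has coefficients 3,0,0,1,-2 for degrees 0…4.
(1 + y + y^5) has coefficients 1,1,0,0,0,1 for degrees 0…5.
Finally multiplying by (1 + y^2 + y^6), the product of all factors after the first has coefficients 1,1,1,1,0,1 for degrees 0…5.
[y^5] = 3·1 + 1·1 − 2·1 = 2.

2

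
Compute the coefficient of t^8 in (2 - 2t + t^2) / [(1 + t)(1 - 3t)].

The denominator gives the recurrence a_n = 2a_(n−1) + 3a_(n−2) for n ≥ 3; the numerator fixes a_0 = 2, a_1 = 2, a_2 = 11.
Iterating: 2, 2, 11, 28, 89, 262, 791, 2368, 7109, so a_8 = 7109.

7109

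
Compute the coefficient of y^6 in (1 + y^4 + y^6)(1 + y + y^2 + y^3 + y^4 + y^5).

2

(1 + y^4 + y^6) has coefficients 1,0,0,0,1,0,1 for degrees 0…6.
(1 + y + y^2 + y^3 + y^4 + y^5) has coefficients 1,1,1,1,1,1,0 for degrees 0…6.
[y^6] = 1·0 + 1·1 + 1·1 = 2.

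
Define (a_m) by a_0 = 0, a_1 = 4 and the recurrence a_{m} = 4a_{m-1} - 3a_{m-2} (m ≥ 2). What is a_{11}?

The ordinary generating function has denominator 1 - 4t + 3t^2.
Iterating the recurrence: a_0,…,a_{11} = 0, 4, 16, 52, 160, 484, 1456, 4372, 13120, 39364, 118096, 354292.

354292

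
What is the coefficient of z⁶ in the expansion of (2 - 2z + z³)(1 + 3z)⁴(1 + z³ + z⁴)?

(2 - 2z + z³) has coefficients 2,-2,0,1 for degrees 0…3.
(1 + 3z)⁴ has coefficients 1,12,54,108,81,0,0 for degrees 0…6.
Finally multiplying by (1 + z³ + z⁴), the product of all factors after the first has coefficients 1,12,54,109,94,66,162 for degrees 0…6.
[z⁶] = 2·162 − 2·66 + 1·109 = 301.

301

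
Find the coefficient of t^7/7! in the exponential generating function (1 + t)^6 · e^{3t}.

The EGF product rule gives c_7 = Σ_{k_1+k_2=7} C(7; k_1,k_2) · ∏ g_i(k_i), where (1+t)^6 gives the falling factorial (6)_k; e^{3t} gives (3)^k.
g_1(k) for k = 0…7: 1, 6, 30, 120, 360, 720, 720, 0.
g_2(k) for k = 0…7: 1, 3, 9, 27, 81, 243, 729, 2187.
c_7 = Σ_k C(7,k)·g_1(k)·g_2(7−k) = 1·1·2187 + 7·6·729 + 21·30·243 + 35·120·81 + 35·360·27 + 21·720·9 + 7·720·3 = 2187 + 30618 + 153090 + 340200 + 340200 + 136080 + 15120 = 1017495.

1017495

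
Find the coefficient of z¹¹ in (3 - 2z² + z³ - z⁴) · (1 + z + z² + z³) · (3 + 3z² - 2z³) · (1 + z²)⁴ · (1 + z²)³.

(3 - 2z² + z³ - z⁴) has coefficients 3,0,-2,1,-1 for degrees 0…4.
(1 + z + z² + z³) has coefficients 1,1,1,1,0,0,0,0,0,0,0,0 for degrees 0…11.
Multiplying by (3 + 3z² - 2z³) gives running coefficients 3,3,6,4,1,1,-2,0,0,0,0,0 for degrees 0…11.
Multiplying by (1 + z²)⁴ gives running coefficients 3,3,18,16,43,35,50,40,25,25,-2,8 for degrees 0…11.
Finally multiplying by (1 + z²)³, the product of all factors after the first has coefficients 3,3,27,25,106,92,236,196,322,266,266,238 for degrees 0…11.
[z¹¹] = 3·238 − 2·266 + 1·322 − 1·196 = 308.

308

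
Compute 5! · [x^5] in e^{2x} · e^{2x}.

The EGF product rule gives c_5 = Σ_{k_1+k_2=5} C(5; k_1,k_2) · ∏ g_i(k_i), where e^{2x} gives (2)^k; e^{2x} gives (2)^k.
g_1(k) for k = 0…5: 1, 2, 4, 8, 16, 32.
g_2(k) for k = 0…5: 1, 2, 4, 8, 16, 32.
c_5 = Σ_k C(5,k)·g_1(k)·g_2(5−k) = 1·1·32 + 5·2·16 + 10·4·8 + 10·8·4 + 5·16·2 + 1·32·1 = 32 + 160 + 320 + 320 + 160 + 32 = 1024.

1024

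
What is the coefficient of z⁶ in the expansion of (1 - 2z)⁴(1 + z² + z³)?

(1 - 2z)⁴ has coefficients 1,-8,24,-32,16 for degrees 0…4.
(1 + z² + z³) has coefficients 1,0,1,1,0,0,0 for degrees 0…6.
[z⁶] = 1·0 − 8·0 + 24·0 − 32·1 + 16·1 = -16.

-16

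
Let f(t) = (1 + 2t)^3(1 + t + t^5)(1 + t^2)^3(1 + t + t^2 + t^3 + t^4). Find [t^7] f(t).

355

(1 + 2t)^3 has coefficients 1,6,12,8 for degrees 0…3.
(1 + t + t^5) has coefficients 1,1,0,0,0,1,0,0 for degrees 0…7.
Multiplying by (1 + t^2)^3 gives running coefficients 1,1,3,3,3,4,1,4 for degrees 0…7.
Finally multiplying by (1 + t + t^2 + t^3 + t^4), the product of all factors after the first has coefficients 1,2,5,8,11,14,14,15 for degrees 0…7.
[t^7] = 1·15 + 6·14 + 12·14 + 8·11 = 355.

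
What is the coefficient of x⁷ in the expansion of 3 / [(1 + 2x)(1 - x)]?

-255

The denominator gives the recurrence a_n = −a_(n−1) + 2a_(n−2) for n ≥ 2; the numerator fixes a_0 = 3, a_1 = -3.
Iterating: 3, -3, 9, -15, 33, -63, 129, -255, so a_7 = -255.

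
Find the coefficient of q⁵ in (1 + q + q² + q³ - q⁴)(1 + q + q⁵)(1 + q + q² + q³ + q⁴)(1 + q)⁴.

99

(1 + q + q² + q³ - q⁴) has coefficients 1,1,1,1,-1 for degrees 0…4.
(1 + q + q⁵) has coefficients 1,1,0,0,0,1 for degrees 0…5.
Multiplying by (1 + q + q² + q³ + q⁴) gives running coefficients 1,2,2,2,2,2 for degrees 0…5.
Finally multiplying by (1 + q)⁴, the product of all factors after the first has coefficients 1,6,16,26,31,32 for degrees 0…5.
[q⁵] = 1·32 + 1·31 + 1·26 + 1·16 − 1·6 = 99.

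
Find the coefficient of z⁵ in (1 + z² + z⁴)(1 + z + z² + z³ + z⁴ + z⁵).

(1 + z² + z⁴) has coefficients 1,0,1,0,1 for degrees 0…4.
(1 + z + z² + z³ + z⁴ + z⁵) has coefficients 1,1,1,1,1,1 for degrees 0…5.
[z⁵] = 1·1 + 1·1 + 1·1 = 3.

3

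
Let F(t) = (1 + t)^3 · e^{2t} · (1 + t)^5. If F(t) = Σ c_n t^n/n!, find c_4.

The EGF product rule gives c_4 = Σ_{k_1+k_2+k_3=4} C(4; k_1,k_2,k_3) · ∏ g_i(k_i), where (1+t)^3 gives the falling factorial (3)_k; e^{2t} gives (2)^k; (1+t)^5 gives the falling factorial (5)_k.
g_1(k) for k = 0…4: 1, 3, 6, 6, 0.
g_2(k) for k = 0…4: 1, 2, 4, 8, 16.
g_3(k) for k = 0…4: 1, 5, 20, 60, 120.
First combine the last two factors: h(k) = Σ_j C(k,j)·g_2(j)·g_3(k−j) for k = 0…4: 1, 7, 44, 248, 1256.
c_4 = Σ_k C(4,k)·g_1(k)·h(4−k) = 1·1·1256 + 4·3·248 + 6·6·44 + 4·6·7 = 1256 + 2976 + 1584 + 168 = 5984.

5984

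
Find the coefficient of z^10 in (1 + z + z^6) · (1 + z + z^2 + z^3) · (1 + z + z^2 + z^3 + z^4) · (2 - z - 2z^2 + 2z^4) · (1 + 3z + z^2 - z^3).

(1 + z + z^6) has coefficients 1,1,0,0,0,0,1 for degrees 0…6.
(1 + z + z^2 + z^3) has coefficients 1,1,1,1,0,0,0,0,0,0,0 for degrees 0…10.
Multiplying by (1 + z + z^2 + z^3 + z^4) gives running coefficients 1,2,3,4,4,3,2,1,0,0,0 for degrees 0…10.
Multiplying by (2 - z - 2z^2 + 2z^4) gives running coefficients 2,3,2,1,0,-2,-1,2,3,4,4 for degrees 0…10.
Finally multiplying by (1 + 3z + z^2 - z^3), the product of all factors after the first has coefficients 2,9,13,8,2,-3,-8,-3,10,16,17 for degrees 0…10.
[z^10] = 1·17 + 1·16 + 1·2 = 35.

35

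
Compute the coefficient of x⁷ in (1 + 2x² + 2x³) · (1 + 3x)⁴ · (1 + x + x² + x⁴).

998

(1 + 2x² + 2x³) has coefficients 1,0,2,2 for degrees 0…3.
(1 + 3x)⁴ has coefficients 1,12,54,108,81,0,0,0 for degrees 0…7.
Finally multiplying by (1 + x + x² + x⁴), the product of all factors after the first has coefficients 1,13,67,174,244,201,135,108 for degrees 0…7.
[x⁷] = 1·108 + 2·201 + 2·244 = 998.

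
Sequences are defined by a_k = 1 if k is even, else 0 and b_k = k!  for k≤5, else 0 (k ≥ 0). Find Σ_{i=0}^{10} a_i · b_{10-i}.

The convolution is the t^10 coefficient of A(t)B(t).
Σ = 1·0 + 0·0 + 1·0 + 0·0 + 1·0 + 0·120 + 1·24 + 0·6 + 1·2 + 0·1 + 1·1 = 27.

27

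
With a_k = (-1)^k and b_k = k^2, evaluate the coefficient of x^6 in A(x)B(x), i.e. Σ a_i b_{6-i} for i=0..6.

This is [x^6] in the product of the two ordinary generating functions.
Σ = 1·36 − 1·25 + 1·16 − 1·9 + 1·4 − 1·1 + 1·0 = 21.

21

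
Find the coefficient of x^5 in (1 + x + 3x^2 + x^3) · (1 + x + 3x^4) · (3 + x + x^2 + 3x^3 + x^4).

31

(1 + x + 3x^2 + x^3) has coefficients 1,1,3,1 for degrees 0…3.
(1 + x + 3x^4) has coefficients 1,1,0,0,3,0 for degrees 0…5.
Finally multiplying by (3 + x + x^2 + 3x^3 + x^4), the product of all factors after the first has coefficients 3,4,2,4,13,4 for degrees 0…5.
[x^5] = 1·4 + 1·13 + 3·4 + 1·2 = 31.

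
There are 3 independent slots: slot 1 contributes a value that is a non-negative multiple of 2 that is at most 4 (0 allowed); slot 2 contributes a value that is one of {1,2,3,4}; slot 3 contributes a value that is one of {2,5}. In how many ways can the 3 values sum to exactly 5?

The generating function for the choices is (1 + z^2 + z^4)·(z + z^2 + z^3 + z^4)·(z^2 + z^5); the count is [z^5].
(1 + z^2 + z^4) has coefficients 1,0,1,0,1 for degrees 0…4.
(z + z^2 + z^3 + z^4) has coefficients 0,1,1,1,1,0 for degrees 0…5.
Finally multiplying by (z^2 + z^5), the product of all factors after the first has coefficients 0,0,0,1,1,1 for degrees 0…5.
[z^5] = 1·1 + 1·1 + 1·0 = 2.

2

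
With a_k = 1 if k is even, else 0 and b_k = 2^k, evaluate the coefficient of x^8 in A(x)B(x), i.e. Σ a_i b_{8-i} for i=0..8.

341

This is [x^8] in the product of the two ordinary generating functions.
Σ = 1·256 + 0·128 + 1·64 + 0·32 + 1·16 + 0·8 + 1·4 + 0·2 + 1·1 = 341.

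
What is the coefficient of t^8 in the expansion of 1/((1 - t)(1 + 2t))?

171

Partial fractions give a closed form: a_n = (1/3)·1^n + (2/3)·(-2)^n.
At n = 8: a_8 = 171.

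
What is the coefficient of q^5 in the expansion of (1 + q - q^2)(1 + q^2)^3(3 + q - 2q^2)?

(1 + q - q^2) has coefficients 1,1,-1 for degrees 0…2.
(1 + q^2)^3 has coefficients 1,0,3,0,3,0 for degrees 0…5.
Finally multiplying by (3 + q - 2q^2), the product of all factors after the first has coefficients 3,1,7,3,3,3 for degrees 0…5.
[q^5] = 1·3 + 1·3 − 1·3 = 3.

3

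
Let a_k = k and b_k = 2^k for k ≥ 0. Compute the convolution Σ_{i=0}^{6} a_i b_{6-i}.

This is [x^6] in the product of the two ordinary generating functions.
Σ = 0·64 + 1·32 + 2·16 + 3·8 + 4·4 + 5·2 + 6·1 = 120.

120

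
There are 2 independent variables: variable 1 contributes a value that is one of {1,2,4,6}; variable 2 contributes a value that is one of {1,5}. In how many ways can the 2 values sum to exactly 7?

2

The generating function for the choices is (q + q^2 + q^4 + q^6)·(q + q^5); the count is [q^7].
(q + q^2 + q^4 + q^6) has coefficients 0,1,1,0,1,0,1 for degrees 0…6.
(q + q^5) has coefficients 0,1,0,0,0,1,0,0 for degrees 0…7.
[q^7] = 1·0 + 1·1 + 1·0 + 1·1 = 2.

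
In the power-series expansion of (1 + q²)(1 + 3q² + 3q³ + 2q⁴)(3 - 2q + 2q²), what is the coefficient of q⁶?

(1 + q²) has coefficients 1,0,1 for degrees 0…2.
(1 + 3q² + 3q³ + 2q⁴) has coefficients 1,0,3,3,2,0,0 for degrees 0…6.
Finally multiplying by (3 - 2q + 2q²), the product of all factors after the first has coefficients 3,-2,11,3,6,2,4 for degrees 0…6.
[q⁶] = 1·4 + 1·6 = 10.

10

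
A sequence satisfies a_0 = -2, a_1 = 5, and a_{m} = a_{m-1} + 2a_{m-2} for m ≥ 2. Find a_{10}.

1021

The ordinary generating function has denominator 1 - z - 2z^2.
Iterating the recurrence: a_0,…,a_{10} = -2, 5, 1, 11, 13, 35, 61, 131, 253, 515, 1021.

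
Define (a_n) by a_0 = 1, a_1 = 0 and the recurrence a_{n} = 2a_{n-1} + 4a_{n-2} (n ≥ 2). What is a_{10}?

34816

The ordinary generating function has denominator 1 - 2t - 4t^2.
Iterating the recurrence: a_0,…,a_{10} = 1, 0, 4, 8, 32, 96, 320, 1024, 3328, 10752, 34816.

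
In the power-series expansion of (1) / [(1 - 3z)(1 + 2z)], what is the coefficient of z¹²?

320503

Partial fractions give a closed form: a_n = (3/5)·3^n + (2/5)·(-2)^n.
At n = 12: a_12 = 320503.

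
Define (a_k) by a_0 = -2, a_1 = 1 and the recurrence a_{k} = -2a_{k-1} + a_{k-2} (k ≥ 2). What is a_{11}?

The ordinary generating function has denominator 1 + 2t - t^2.
Iterating the recurrence: a_0,…,a_{11} = -2, 1, -4, 9, -22, 53, -128, 309, -746, 1801, -4348, 10497.

10497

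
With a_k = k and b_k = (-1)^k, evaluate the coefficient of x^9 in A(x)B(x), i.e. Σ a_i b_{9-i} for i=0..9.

5

This is [x^9] in the product of the two ordinary generating functions.
Σ = 0·(-1) + 1·1 + 2·(-1) + 3·1 + 4·(-1) + 5·1 + 6·(-1) + 7·1 + 8·(-1) + 9·1 = 5.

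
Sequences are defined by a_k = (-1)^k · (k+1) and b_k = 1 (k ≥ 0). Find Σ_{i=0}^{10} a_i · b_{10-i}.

6

Write out a_i and b_{10-i} for i = 0,…,10 and sum the products.
Σ = 1·1 − 2·1 + 3·1 − 4·1 + 5·1 − 6·1 + 7·1 − 8·1 + 9·1 − 10·1 + 11·1 = 6.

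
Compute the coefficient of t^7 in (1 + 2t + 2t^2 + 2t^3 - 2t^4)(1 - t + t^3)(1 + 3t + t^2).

8

(1 + 2t + 2t^2 + 2t^3 - 2t^4) has coefficients 1,2,2,2,-2 for degrees 0…4.
(1 - t + t^3) has coefficients 1,-1,0,1,0,0,0,0 for degrees 0…7.
Finally multiplying by (1 + 3t + t^2), the product of all factors after the first has coefficients 1,2,-2,0,3,1,0,0 for degrees 0…7.
[t^7] = 1·0 + 2·0 + 2·1 + 2·3 − 2·0 = 8.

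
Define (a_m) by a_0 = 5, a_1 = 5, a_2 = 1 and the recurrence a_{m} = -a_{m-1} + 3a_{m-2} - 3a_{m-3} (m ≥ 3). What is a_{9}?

557

The ordinary generating function has denominator 1 + z - 3z^2 + 3z^3.
Iterating the recurrence: a_0,…,a_{9} = 5, 5, 1, -1, -11, 5, -35, 83, -203, 557.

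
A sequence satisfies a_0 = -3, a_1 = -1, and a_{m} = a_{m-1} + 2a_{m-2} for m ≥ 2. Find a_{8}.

The ordinary generating function has denominator 1 - z - 2z^2.
Iterating the recurrence: a_0,…,a_{8} = -3, -1, -7, -9, -23, -41, -87, -169, -343.

-343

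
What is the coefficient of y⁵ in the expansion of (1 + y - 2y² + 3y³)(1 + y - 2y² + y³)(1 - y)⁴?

-26

(1 + y - 2y² + 3y³) has coefficients 1,1,-2,3 for degrees 0…3.
(1 + y - 2y² + y³) has coefficients 1,1,-2,1,0,0 for degrees 0…5.
Finally multiplying by (1 - y)⁴, the product of all factors after the first has coefficients 1,-3,0,11,-19,15 for degrees 0…5.
[y⁵] = 1·15 + 1·(-19) − 2·11 + 3·0 = -26.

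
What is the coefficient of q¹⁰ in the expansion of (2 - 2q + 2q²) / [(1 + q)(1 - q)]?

The denominator gives the recurrence a_n = a_(n−2) for n ≥ 3; the numerator fixes a_0 = 2, a_1 = -2, a_2 = 4.
Iterating: 2, -2, 4, -2, 4, -2, 4, -2, 4, -2, 4, so a_10 = 4.

4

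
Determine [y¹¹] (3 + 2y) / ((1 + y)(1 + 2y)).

-8191

The denominator gives the recurrence a_n = −3a_(n−1) − 2a_(n−2) for n ≥ 2; the numerator fixes a_0 = 3, a_1 = -7.
Iterating: 3, -7, 15, -31, 63, -127, 255, -511, 1023, -2047, 4095, -8191, so a_11 = -8191.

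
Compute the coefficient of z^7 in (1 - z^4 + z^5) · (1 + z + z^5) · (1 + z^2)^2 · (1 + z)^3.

5

(1 - z^4 + z^5) has coefficients 1,0,0,0,-1,1 for degrees 0…5.
(1 + z + z^5) has coefficients 1,1,0,0,0,1,0,0 for degrees 0…7.
Multiplying by (1 + z^2)^2 gives running coefficients 1,1,2,2,1,2,0,2 for degrees 0…7.
Finally multiplying by (1 + z)^3, the product of all factors after the first has coefficients 1,4,8,12,14,13,11,9 for degrees 0…7.
[z^7] = 1·9 − 1·12 + 1·8 = 5.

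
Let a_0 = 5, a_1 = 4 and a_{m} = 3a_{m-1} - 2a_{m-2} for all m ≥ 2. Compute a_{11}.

The ordinary generating function has denominator 1 - 3x + 2x^2.
Iterating the recurrence: a_0,…,a_{11} = 5, 4, 2, -2, -10, -26, -58, -122, -250, -506, -1018, -2042.

-2042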